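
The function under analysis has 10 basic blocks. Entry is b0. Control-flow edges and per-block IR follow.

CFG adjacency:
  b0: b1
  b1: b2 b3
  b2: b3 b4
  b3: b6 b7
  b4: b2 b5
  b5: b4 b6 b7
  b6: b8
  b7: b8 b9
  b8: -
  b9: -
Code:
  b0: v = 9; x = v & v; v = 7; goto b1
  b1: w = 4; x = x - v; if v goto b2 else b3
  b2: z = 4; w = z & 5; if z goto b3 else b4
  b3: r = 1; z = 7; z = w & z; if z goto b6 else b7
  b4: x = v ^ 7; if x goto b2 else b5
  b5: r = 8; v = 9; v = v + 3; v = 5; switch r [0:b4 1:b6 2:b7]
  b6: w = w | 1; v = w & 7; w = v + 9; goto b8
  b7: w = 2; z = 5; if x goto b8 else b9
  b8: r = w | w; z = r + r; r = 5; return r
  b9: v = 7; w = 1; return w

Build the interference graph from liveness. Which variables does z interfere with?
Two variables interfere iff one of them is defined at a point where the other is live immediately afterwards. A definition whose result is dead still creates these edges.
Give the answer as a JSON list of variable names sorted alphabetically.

Answer: ["v", "w", "x"]

Derivation:
Block summaries:
  b0: {v,x} / ∅
  b1: {w,x} / {v,x}
  b2: {w,z} / ∅
  b3: {r,z} / {w}
  b4: {x} / {v}
  b5: {r,v} / ∅
  b6: {v,w} / {w}
  b7: {w,z} / {x}
  b8: {r,z} / {w}
  b9: {v,w} / ∅

Liveness:
  b0: in=∅ out={v,x}
  b1: in={v,x} out={v,w,x}
  b2: in={v,x} out={v,w,x}
  b3: in={w,x} out={w,x}
  b4: in={v,w} out={v,w,x}
  b5: in={w,x} out={v,w,x}
  b6: in={w} out={w}
  b7: in={x} out={w}
  b8: in={w} out=∅
  b9: in=∅ out=∅

Conflict graph:
  r — {v,w,x}
  v — {r,w,x,z}
  w — {r,v,x,z}
  x — {r,v,w,z}
  z — {v,w,x}

N(z) = ["v", "w", "x"]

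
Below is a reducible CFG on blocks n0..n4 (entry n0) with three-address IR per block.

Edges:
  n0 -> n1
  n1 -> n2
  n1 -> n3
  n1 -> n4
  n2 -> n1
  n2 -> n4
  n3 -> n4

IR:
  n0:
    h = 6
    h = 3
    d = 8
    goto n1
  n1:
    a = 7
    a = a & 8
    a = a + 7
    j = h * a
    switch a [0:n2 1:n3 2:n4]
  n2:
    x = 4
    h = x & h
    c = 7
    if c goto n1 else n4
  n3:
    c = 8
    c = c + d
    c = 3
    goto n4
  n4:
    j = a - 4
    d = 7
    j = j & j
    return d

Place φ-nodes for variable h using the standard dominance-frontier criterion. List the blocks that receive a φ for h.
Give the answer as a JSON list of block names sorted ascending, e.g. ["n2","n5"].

idom tree: n1←n0 n2←n1 n3←n1 n4←n1
Join-block Dom:
  n1: preds {n0,n2}: {n0} ∩ {n0,n1,n2} = {n0}; idom=n0
  n4: preds {n1,n2,n3}: {n0,n1} ∩ {n0,n1,n2} ∩ {n0,n1,n3} = {n0,n1}; idom=n1

DF derivation:
  n1←n0: walk · to n0
  n1←n2: walk n2→n1 to n0
  n4←n1: walk · to n1
  n4←n2: walk n2 to n1
  n4←n3: walk n3 to n1
  n0: DF=∅
  n1: DF={n1}
  n2: DF={n1,n4}
  n3: DF={n4}
  n4: DF=∅

φ for h: defs {n0,n2}
  DF⁺ = {n1,n4}

Answer: ["n1", "n4"]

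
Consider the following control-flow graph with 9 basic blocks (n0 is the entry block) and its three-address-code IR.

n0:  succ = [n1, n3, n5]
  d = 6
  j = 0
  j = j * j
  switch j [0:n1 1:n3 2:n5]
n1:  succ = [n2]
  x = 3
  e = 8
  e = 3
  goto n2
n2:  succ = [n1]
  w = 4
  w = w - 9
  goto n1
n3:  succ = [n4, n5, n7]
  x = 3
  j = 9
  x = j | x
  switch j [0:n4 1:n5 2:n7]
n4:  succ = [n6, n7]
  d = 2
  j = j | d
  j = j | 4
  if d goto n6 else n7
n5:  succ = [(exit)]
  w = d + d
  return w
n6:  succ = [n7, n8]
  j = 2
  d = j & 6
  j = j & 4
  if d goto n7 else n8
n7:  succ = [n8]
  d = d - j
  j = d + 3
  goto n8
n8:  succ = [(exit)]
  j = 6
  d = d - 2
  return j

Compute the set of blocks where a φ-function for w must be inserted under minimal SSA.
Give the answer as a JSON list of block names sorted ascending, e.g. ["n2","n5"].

Answer: ["n1"]

Analysis:
idom tree: n1←n0 n2←n1 n3←n0 n4←n3 n5←n0 n6←n4 n7←n3 n8←n3
Dom at joins:
  n1: preds {n0,n2}: {n0} ∩ {n0,n1,n2} = {n0}; idom=n0
  n5: preds {n0,n3}: {n0} ∩ {n0,n3} = {n0}; idom=n0
  n7: preds {n3,n4,n6}: {n0,n3} ∩ {n0,n3,n4} ∩ {n0,n3,n4,n6} = {n0,n3}; idom=n3
  n8: preds {n6,n7}: {n0,n3,n4,n6} ∩ {n0,n3,n7} = {n0,n3}; idom=n3

Frontier:
  n1←n0: walk · to n0
  n1←n2: walk n2→n1 to n0
  n5←n0: walk · to n0
  n5←n3: walk n3 to n0
  n7←n3: walk · to n3
  n7←n4: walk n4 to n3
  n7←n6: walk n6→n4 to n3
  n8←n6: walk n6→n4 to n3
  n8←n7: walk n7 to n3
  n0: DF=∅
  n1: DF={n1}
  n2: DF={n1}
  n3: DF={n5}
  n4: DF={n7,n8}
  n5: DF=∅
  n6: DF={n7,n8}
  n7: DF={n8}
  n8: DF=∅

φ for w: defs {n2,n5}
  DF⁺ = {n1}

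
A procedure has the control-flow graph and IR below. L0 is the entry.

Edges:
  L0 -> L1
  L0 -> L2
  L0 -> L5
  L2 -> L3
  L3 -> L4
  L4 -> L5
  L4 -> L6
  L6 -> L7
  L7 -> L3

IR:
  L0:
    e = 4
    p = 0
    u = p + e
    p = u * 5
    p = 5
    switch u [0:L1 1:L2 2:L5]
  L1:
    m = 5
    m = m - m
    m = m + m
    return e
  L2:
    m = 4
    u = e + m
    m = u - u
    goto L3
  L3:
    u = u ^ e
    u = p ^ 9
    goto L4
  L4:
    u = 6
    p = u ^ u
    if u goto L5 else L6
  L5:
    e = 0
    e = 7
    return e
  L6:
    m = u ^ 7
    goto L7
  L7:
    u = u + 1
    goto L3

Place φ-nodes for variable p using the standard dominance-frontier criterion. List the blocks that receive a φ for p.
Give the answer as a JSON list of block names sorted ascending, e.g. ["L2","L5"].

Answer: ["L3", "L5"]

Derivation:
idom tree: L1←L0 L2←L0 L3←L2 L4←L3 L5←L0 L6←L4 L7←L6
Dom at joins:
  L3: preds {L2,L7}: {L0,L2} ∩ {L0,L2,L3,L4,L6,L7} = {L0,L2}; idom=L2
  L5: preds {L0,L4}: {L0} ∩ {L0,L2,L3,L4} = {L0}; idom=L0

DF walk-up:
  join L3 pred L2: · stop@L2
  join L3 pred L7: L7→L6→L4→L3 stop@L2
  join L5 pred L0: · stop@L0
  join L5 pred L4: L4→L3→L2 stop@L0
  L0: DF=∅
  L1: DF=∅
  L2: DF={L5}
  L3: DF={L3,L5}
  L4: DF={L3,L5}
  L5: DF=∅
  L6: DF={L3}
  L7: DF={L3}

φ for p: defs {L0,L4}
  DF⁺ = {L3,L5}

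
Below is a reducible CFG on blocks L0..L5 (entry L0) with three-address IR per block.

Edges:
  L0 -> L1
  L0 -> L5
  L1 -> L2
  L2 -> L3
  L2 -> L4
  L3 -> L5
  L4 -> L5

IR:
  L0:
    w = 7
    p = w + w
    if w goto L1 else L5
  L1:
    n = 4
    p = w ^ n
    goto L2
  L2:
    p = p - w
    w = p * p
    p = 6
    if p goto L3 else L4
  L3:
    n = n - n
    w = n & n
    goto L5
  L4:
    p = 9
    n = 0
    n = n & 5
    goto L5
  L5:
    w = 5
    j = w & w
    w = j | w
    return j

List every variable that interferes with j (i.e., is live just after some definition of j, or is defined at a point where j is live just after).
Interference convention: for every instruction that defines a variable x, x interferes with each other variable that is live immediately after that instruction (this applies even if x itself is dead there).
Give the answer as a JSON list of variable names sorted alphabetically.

Answer: ["w"]

Derivation:
def/use:
  L0 def {p,w} use ∅
  L1 def {n,p} use {w}
  L2 def {p,w} use {p,w}
  L3 def {n,w} use {n}
  L4 def {n,p} use ∅
  L5 def {j,w} use ∅

Liveness:
  live L0: ∅→{w}
  live L1: {w}→{n,p,w}
  live L2: {n,p,w}→{n}
  live L3: {n}→∅
  live L4: ∅→∅
  live L5: ∅→∅

Interfere edges:
  j: {w}
  n: {p,w}
  p: {n,w}
  w: {j,n,p}

N(j) = ["w"]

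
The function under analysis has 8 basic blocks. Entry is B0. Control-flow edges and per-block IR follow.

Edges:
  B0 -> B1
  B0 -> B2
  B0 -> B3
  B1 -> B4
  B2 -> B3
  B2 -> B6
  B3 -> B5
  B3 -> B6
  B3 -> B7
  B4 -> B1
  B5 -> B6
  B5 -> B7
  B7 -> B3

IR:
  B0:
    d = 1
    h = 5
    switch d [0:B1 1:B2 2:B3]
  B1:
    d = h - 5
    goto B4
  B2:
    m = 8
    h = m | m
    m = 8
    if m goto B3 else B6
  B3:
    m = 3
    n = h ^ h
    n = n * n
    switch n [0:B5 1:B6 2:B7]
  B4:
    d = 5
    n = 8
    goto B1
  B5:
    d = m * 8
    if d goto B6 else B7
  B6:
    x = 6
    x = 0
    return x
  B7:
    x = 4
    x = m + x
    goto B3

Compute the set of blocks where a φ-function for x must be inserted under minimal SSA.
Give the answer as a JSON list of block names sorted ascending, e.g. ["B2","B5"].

idom tree: B1←B0 B2←B0 B3←B0 B4←B1 B5←B3 B6←B0 B7←B3
Dom∩ at merges:
  B1: preds {B0,B4}: {B0} ∩ {B0,B1,B4} = {B0}; idom=B0
  B3: preds {B0,B2,B7}: {B0} ∩ {B0,B2} ∩ {B0,B3,B7} = {B0}; idom=B0
  B6: preds {B2,B3,B5}: {B0,B2} ∩ {B0,B3} ∩ {B0,B3,B5} = {B0}; idom=B0
  B7: preds {B3,B5}: {B0,B3} ∩ {B0,B3,B5} = {B0,B3}; idom=B3

Frontier:
  join B1 pred B0: · stop@B0
  join B1 pred B4: B4→B1 stop@B0
  join B3 pred B0: · stop@B0
  join B3 pred B2: B2 stop@B0
  join B3 pred B7: B7→B3 stop@B0
  join B6 pred B2: B2 stop@B0
  join B6 pred B3: B3 stop@B0
  join B6 pred B5: B5→B3 stop@B0
  join B7 pred B3: · stop@B3
  join B7 pred B5: B5 stop@B3
  DF(B0)=∅
  DF(B1)={B1}
  DF(B2)={B3,B6}
  DF(B3)={B3,B6}
  DF(B4)={B1}
  DF(B5)={B6,B7}
  DF(B6)=∅
  DF(B7)={B3}

φ for x: defs {B6,B7}
  DF⁺ = {B3,B6}

Answer: ["B3", "B6"]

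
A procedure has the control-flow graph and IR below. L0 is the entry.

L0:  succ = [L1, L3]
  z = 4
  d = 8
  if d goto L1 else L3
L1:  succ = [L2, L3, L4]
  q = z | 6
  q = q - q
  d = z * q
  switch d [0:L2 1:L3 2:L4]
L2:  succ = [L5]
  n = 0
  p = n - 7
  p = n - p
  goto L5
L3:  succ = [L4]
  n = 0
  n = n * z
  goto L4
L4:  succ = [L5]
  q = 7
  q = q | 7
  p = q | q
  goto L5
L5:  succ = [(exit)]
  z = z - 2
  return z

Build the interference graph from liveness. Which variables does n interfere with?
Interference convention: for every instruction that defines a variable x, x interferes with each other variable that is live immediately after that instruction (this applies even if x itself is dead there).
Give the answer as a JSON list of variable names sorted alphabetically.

Answer: ["p", "z"]

Derivation:
Per-block:
  L0: def={d,z} ue=∅
  L1: def={d,q} ue={z}
  L2: def={n,p} ue=∅
  L3: def={n} ue={z}
  L4: def={p,q} ue=∅
  L5: def={z} ue={z}

Live sets:
  live L0: ∅→{z}
  live L1: {z}→{z}
  live L2: {z}→{z}
  live L3: {z}→{z}
  live L4: {z}→{z}
  live L5: {z}→∅

Interference:
  d — {z}
  n — {p,z}
  p — {n,z}
  q — {z}
  z — {d,n,p,q}

N(n) = ["p", "z"]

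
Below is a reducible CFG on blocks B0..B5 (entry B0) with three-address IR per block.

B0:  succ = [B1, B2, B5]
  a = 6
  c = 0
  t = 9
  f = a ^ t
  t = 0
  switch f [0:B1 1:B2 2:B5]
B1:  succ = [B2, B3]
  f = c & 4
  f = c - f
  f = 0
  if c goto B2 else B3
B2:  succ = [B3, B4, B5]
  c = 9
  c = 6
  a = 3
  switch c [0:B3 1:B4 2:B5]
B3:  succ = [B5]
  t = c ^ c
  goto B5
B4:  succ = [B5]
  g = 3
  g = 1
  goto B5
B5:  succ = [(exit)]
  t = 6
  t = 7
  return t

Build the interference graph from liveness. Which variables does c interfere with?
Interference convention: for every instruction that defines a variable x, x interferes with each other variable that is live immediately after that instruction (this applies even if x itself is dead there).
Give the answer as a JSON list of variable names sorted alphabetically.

Answer: ["a", "f", "t"]

Derivation:
Per-block:
  B0: def={a,c,f,t} ue=∅
  B1: def={f} ue={c}
  B2: def={a,c} ue=∅
  B3: def={t} ue={c}
  B4: def={g} ue=∅
  B5: def={t} ue=∅

Live sets:
  live B0: ∅→{c}
  live B1: {c}→{c}
  live B2: ∅→{c}
  live B3: {c}→∅
  live B4: ∅→∅
  live B5: ∅→∅

Conflict graph:
  a — {c,t}
  c — {a,f,t}
  f — {c,t}
  g — ∅
  t — {a,c,f}

N(c) = ["a", "f", "t"]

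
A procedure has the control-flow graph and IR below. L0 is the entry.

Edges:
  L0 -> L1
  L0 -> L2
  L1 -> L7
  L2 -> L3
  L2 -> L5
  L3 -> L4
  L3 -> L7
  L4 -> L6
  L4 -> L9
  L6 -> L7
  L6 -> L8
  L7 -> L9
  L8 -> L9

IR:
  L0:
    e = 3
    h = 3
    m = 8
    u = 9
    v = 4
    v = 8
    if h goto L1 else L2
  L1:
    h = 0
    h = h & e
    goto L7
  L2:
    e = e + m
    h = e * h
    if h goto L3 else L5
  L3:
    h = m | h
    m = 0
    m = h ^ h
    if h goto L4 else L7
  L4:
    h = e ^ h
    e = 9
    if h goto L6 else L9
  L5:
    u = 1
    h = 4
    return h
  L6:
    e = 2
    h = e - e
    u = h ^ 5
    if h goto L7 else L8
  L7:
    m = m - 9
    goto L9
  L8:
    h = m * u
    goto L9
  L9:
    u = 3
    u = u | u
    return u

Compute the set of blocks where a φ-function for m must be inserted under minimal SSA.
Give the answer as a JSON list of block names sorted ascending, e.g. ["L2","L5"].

Answer: ["L7", "L9"]

Analysis:
idom tree: L1←L0 L2←L0 L3←L2 L4←L3 L5←L2 L6←L4 L7←L0 L8←L6 L9←L0
Dom∩ at merges:
  L7: preds {L1,L3,L6}: {L0,L1} ∩ {L0,L2,L3} ∩ {L0,L2,L3,L4,L6} = {L0}; idom=L0
  L9: preds {L4,L7,L8}: {L0,L2,L3,L4} ∩ {L0,L7} ∩ {L0,L2,L3,L4,L6,L8} = {L0}; idom=L0

DF derivation:
  join L7 pred L1: L1 stop@L0
  join L7 pred L3: L3→L2 stop@L0
  join L7 pred L6: L6→L4→L3→L2 stop@L0
  join L9 pred L4: L4→L3→L2 stop@L0
  join L9 pred L7: L7 stop@L0
  join L9 pred L8: L8→L6→L4→L3→L2 stop@L0
  L0 → ∅
  L1 → {L7}
  L2 → {L7,L9}
  L3 → {L7,L9}
  L4 → {L7,L9}
  L5 → ∅
  L6 → {L7,L9}
  L7 → {L9}
  L8 → {L9}
  L9 → ∅

φ for m: defs {L0,L3,L7}
  DF⁺ = {L7,L9}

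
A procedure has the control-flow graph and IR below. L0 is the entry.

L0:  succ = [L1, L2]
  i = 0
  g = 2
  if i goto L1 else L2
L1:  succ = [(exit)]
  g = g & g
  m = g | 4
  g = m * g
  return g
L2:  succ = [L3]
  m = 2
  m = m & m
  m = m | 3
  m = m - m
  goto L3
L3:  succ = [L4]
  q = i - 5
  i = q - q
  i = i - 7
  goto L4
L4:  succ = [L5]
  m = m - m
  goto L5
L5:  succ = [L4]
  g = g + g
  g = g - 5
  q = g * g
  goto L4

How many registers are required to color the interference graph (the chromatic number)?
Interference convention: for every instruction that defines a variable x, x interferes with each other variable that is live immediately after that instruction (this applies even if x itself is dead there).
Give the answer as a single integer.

Block summaries:
  L0: {g,i} / ∅
  L1: {g,m} / {g}
  L2: {m} / ∅
  L3: {i,q} / {i}
  L4: {m} / {m}
  L5: {g,q} / {g}

Liveness:
  L0 li=∅ lo={g,i}
  L1 li={g} lo=∅
  L2 li={g,i} lo={g,i,m}
  L3 li={g,i,m} lo={g,m}
  L4 li={g,m} lo={g,m}
  L5 li={g,m} lo={g,m}

Conflict graph:
  g: {i,m,q}
  i: {g,m}
  m: {g,i,q}
  q: {g,m}

Chromatic number:
  lower bound: {g,i,m} mutually conflict ⇒ χ ≥ 3
  3-colouring: R0={g}  R1={m}  R2={i,q}
  χ = 3

Answer: 3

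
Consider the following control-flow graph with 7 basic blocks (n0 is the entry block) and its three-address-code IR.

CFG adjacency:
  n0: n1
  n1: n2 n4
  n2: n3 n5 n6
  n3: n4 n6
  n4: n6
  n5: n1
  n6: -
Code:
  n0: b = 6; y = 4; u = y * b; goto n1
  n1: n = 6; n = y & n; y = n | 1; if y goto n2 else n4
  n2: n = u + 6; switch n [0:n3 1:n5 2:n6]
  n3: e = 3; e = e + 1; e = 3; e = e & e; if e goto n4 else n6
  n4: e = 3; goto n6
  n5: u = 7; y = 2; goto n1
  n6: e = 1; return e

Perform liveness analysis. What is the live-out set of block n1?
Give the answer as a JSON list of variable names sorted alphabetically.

def/use:
  n0: {b,u,y} / ∅
  n1: {n,y} / {y}
  n2: {n} / {u}
  n3: {e} / ∅
  n4: {e} / ∅
  n5: {u,y} / ∅
  n6: {e} / ∅

Live sets:
  n0 li=∅ lo={u,y}
  n1 li={u,y} lo={u}
  n2 li={u} lo=∅
  n3 li=∅ lo=∅
  n4 li=∅ lo=∅
  n5 li=∅ lo={u,y}
  n6 li=∅ lo=∅

live-out(n1) = ["u"]

Answer: ["u"]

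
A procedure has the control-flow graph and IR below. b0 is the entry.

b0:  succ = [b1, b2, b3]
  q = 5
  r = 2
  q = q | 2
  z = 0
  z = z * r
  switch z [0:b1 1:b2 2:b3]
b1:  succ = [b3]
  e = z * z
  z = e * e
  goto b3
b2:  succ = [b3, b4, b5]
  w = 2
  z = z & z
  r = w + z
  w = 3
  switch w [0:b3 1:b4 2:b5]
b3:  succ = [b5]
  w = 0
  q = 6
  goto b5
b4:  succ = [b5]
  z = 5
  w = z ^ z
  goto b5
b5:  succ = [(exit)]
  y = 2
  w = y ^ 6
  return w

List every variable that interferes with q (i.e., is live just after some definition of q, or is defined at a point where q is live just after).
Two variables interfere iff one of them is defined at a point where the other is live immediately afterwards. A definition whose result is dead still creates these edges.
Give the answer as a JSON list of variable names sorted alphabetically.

Answer: ["r"]

Derivation:
Block summaries:
  b0: {q,r,z} / ∅
  b1: {e,z} / {z}
  b2: {r,w,z} / {z}
  b3: {q,w} / ∅
  b4: {w,z} / ∅
  b5: {w,y} / ∅

Live sets:
  b0 li=∅ lo={z}
  b1 li={z} lo=∅
  b2 li={z} lo=∅
  b3 li=∅ lo=∅
  b4 li=∅ lo=∅
  b5 li=∅ lo=∅

Conflict graph:
  e: ∅
  q: {r}
  r: {q,z}
  w: {z}
  y: ∅
  z: {r,w}

N(q) = ["r"]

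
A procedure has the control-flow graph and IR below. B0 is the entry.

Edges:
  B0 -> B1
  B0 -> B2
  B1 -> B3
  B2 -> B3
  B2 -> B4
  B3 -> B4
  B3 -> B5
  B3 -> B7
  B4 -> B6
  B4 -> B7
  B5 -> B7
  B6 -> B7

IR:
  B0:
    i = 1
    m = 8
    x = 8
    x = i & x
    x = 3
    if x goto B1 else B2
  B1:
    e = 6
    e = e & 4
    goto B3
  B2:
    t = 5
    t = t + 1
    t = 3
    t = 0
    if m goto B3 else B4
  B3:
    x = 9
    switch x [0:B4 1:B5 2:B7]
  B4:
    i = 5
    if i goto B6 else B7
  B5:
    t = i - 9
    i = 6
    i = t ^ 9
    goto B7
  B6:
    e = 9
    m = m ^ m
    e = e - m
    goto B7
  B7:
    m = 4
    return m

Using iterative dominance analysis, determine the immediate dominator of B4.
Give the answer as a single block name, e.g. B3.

idom tree: B1←B0 B2←B0 B3←B0 B4←B0 B5←B3 B6←B4 B7←B0
Join-block Dom:
  B3: preds {B1,B2}: {B0,B1} ∩ {B0,B2} = {B0}; idom=B0
  B4: preds {B2,B3}: {B0,B2} ∩ {B0,B3} = {B0}; idom=B0
  B7: preds {B3,B4,B5,B6}: {B0,B3} ∩ {B0,B4} ∩ {B0,B3,B5} ∩ {B0,B4,B6} = {B0}; idom=B0

idom(B4) = B0

Answer: B0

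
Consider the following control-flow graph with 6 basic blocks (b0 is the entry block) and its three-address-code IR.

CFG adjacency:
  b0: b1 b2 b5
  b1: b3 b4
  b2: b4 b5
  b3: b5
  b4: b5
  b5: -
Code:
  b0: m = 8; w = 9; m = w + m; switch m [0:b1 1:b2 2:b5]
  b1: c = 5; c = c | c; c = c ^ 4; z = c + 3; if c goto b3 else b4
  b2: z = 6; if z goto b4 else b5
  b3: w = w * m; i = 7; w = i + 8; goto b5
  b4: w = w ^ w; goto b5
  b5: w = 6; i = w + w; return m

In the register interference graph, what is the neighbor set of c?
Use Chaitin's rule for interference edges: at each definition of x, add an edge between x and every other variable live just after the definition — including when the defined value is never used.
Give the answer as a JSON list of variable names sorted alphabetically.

def/use:
  b0 def {m,w} use ∅
  b1 def {c,z} use ∅
  b2 def {z} use ∅
  b3 def {i,w} use {m,w}
  b4 def {w} use {w}
  b5 def {i,w} use {m}

Live sets:
  live b0: ∅→{m,w}
  live b1: {m,w}→{m,w}
  live b2: {m,w}→{m,w}
  live b3: {m,w}→{m}
  live b4: {m,w}→{m}
  live b5: {m}→∅

Conflict graph:
  c: {m,w,z}
  i: {m}
  m: {c,i,w,z}
  w: {c,m,z}
  z: {c,m,w}

N(c) = ["m", "w", "z"]

Answer: ["m", "w", "z"]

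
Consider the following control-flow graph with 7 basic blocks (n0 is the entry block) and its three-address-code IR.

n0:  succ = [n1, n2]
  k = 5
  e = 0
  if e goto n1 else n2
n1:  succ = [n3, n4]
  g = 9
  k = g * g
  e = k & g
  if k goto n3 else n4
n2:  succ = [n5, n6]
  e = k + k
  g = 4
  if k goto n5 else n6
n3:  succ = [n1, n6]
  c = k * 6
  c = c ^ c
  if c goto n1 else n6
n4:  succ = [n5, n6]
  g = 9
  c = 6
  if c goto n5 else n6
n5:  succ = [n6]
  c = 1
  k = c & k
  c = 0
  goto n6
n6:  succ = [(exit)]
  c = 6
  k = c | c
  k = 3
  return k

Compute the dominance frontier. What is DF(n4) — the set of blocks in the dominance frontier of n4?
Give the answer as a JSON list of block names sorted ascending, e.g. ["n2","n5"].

idom tree: n1←n0 n2←n0 n3←n1 n4←n1 n5←n0 n6←n0
Join-block Dom:
  n1: preds {n0,n3}: {n0} ∩ {n0,n1,n3} = {n0}; idom=n0
  n5: preds {n2,n4}: {n0,n2} ∩ {n0,n1,n4} = {n0}; idom=n0
  n6: preds {n2,n3,n4,n5}: {n0,n2} ∩ {n0,n1,n3} ∩ {n0,n1,n4} ∩ {n0,n5} = {n0}; idom=n0

Frontier:
  join n1 pred n0: · stop@n0
  join n1 pred n3: n3→n1 stop@n0
  join n5 pred n2: n2 stop@n0
  join n5 pred n4: n4→n1 stop@n0
  join n6 pred n2: n2 stop@n0
  join n6 pred n3: n3→n1 stop@n0
  join n6 pred n4: n4→n1 stop@n0
  join n6 pred n5: n5 stop@n0
  n0: DF=∅
  n1: DF={n1,n5,n6}
  n2: DF={n5,n6}
  n3: DF={n1,n6}
  n4: DF={n5,n6}
  n5: DF={n6}
  n6: DF=∅

DF(n4) = ["n5", "n6"]

Answer: ["n5", "n6"]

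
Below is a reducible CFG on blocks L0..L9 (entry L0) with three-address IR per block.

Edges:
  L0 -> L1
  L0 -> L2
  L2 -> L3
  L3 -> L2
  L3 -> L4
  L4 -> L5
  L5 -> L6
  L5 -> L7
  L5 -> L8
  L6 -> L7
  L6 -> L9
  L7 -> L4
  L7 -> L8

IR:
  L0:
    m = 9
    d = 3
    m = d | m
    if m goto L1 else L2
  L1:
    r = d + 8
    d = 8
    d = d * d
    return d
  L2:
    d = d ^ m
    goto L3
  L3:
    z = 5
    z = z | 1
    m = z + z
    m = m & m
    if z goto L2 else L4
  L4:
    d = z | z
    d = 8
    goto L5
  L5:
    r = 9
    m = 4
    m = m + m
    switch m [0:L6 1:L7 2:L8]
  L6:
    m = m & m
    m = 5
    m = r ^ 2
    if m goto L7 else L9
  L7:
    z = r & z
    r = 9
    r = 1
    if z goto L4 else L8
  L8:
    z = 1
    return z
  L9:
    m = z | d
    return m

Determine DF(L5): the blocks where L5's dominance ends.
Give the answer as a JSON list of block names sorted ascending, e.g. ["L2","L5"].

Answer: ["L4"]

Derivation:
idom tree: L1←L0 L2←L0 L3←L2 L4←L3 L5←L4 L6←L5 L7←L5 L8←L5 L9←L6
Join-block Dom:
  L2: preds {L0,L3}: {L0} ∩ {L0,L2,L3} = {L0}; idom=L0
  L4: preds {L3,L7}: {L0,L2,L3} ∩ {L0,L2,L3,L4,L5,L7} = {L0,L2,L3}; idom=L3
  L7: preds {L5,L6}: {L0,L2,L3,L4,L5} ∩ {L0,L2,L3,L4,L5,L6} = {L0,L2,L3,L4,L5}; idom=L5
  L8: preds {L5,L7}: {L0,L2,L3,L4,L5} ∩ {L0,L2,L3,L4,L5,L7} = {L0,L2,L3,L4,L5}; idom=L5

Frontier:
  join L2 pred L0: · stop@L0
  join L2 pred L3: L3→L2 stop@L0
  join L4 pred L3: · stop@L3
  join L4 pred L7: L7→L5→L4 stop@L3
  join L7 pred L5: · stop@L5
  join L7 pred L6: L6 stop@L5
  join L8 pred L5: · stop@L5
  join L8 pred L7: L7 stop@L5
  DF(L0)=∅
  DF(L1)=∅
  DF(L2)={L2}
  DF(L3)={L2}
  DF(L4)={L4}
  DF(L5)={L4}
  DF(L6)={L7}
  DF(L7)={L4,L8}
  DF(L8)=∅
  DF(L9)=∅

DF(L5) = ["L4"]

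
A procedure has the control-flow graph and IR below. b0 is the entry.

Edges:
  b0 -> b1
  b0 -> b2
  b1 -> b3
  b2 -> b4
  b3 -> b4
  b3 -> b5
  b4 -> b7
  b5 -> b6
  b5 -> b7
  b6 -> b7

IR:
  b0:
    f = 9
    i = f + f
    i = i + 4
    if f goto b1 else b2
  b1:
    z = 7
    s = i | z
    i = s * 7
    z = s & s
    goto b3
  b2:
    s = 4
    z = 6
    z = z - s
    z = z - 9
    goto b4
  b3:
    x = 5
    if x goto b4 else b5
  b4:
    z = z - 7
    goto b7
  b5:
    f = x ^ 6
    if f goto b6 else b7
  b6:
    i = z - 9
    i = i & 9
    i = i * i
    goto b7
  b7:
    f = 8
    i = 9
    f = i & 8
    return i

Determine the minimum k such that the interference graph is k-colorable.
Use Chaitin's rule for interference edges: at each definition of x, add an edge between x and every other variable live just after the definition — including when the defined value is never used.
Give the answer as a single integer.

Per-block:
  b0: def={f,i} ue=∅
  b1: def={i,s,z} ue={i}
  b2: def={s,z} ue=∅
  b3: def={x} ue=∅
  b4: def={z} ue={z}
  b5: def={f} ue={x}
  b6: def={i} ue={z}
  b7: def={f,i} ue=∅

Live sets:
  live b0: ∅→{i}
  live b1: {i}→{z}
  live b2: ∅→{z}
  live b3: {z}→{x,z}
  live b4: {z}→∅
  live b5: {x,z}→{z}
  live b6: {z}→∅
  live b7: ∅→∅

Interfere edges:
  f — {i,z}
  i — {f,s,z}
  s — {i,z}
  x — {z}
  z — {f,i,s,x}

Chromatic number:
  clique {f,i,z} ⇒ need ≥ 3
  3-colouring: r0={z}  r1={i,x}  r2={f,s}
  χ = 3

Answer: 3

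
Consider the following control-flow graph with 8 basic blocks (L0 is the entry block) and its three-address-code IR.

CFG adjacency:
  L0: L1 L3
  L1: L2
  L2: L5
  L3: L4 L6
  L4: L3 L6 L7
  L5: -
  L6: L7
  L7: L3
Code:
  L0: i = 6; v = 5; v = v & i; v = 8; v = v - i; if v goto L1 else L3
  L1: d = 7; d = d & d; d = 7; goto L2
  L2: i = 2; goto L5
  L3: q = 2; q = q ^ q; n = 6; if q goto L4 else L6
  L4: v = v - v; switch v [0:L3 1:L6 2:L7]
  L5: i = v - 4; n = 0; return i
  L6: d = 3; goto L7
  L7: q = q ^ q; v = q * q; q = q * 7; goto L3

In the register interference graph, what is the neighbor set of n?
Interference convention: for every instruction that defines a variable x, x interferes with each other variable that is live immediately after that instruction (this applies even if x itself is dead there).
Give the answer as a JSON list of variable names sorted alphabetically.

Per-block:
  L0: {i,v} / ∅
  L1: {d} / ∅
  L2: {i} / ∅
  L3: {n,q} / ∅
  L4: {v} / {v}
  L5: {i,n} / {v}
  L6: {d} / ∅
  L7: {q,v} / {q}

Backward fixpoint:
  L0 li=∅ lo={v}
  L1 li={v} lo={v}
  L2 li={v} lo={v}
  L3 li={v} lo={q,v}
  L4 li={q,v} lo={q,v}
  L5 li={v} lo=∅
  L6 li={q} lo={q}
  L7 li={q} lo={v}

Interference:
  d: {q,v}
  i: {n,v}
  n: {i,q,v}
  q: {d,n,v}
  v: {d,i,n,q}

N(n) = ["i", "q", "v"]

Answer: ["i", "q", "v"]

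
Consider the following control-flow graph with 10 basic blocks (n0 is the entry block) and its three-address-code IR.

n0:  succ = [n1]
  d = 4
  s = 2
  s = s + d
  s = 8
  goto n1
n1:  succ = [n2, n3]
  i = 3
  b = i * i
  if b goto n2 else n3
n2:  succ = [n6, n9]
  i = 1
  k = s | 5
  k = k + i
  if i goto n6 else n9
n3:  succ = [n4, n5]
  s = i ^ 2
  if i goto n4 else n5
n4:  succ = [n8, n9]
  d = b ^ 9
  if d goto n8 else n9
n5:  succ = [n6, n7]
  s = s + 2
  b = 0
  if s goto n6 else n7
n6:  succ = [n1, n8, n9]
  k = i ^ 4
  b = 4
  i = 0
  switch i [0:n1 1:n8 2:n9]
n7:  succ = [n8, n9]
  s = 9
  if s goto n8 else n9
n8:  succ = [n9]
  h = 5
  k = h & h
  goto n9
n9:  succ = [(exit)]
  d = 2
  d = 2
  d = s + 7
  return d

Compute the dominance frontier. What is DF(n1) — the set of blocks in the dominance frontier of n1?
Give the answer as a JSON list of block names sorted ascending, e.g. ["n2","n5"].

Answer: ["n1"]

Derivation:
idom tree: n1←n0 n2←n1 n3←n1 n4←n3 n5←n3 n6←n1 n7←n5 n8←n1 n9←n1
Dom at joins:
  n1: preds {n0,n6}: {n0} ∩ {n0,n1,n6} = {n0}; idom=n0
  n6: preds {n2,n5}: {n0,n1,n2} ∩ {n0,n1,n3,n5} = {n0,n1}; idom=n1
  n8: preds {n4,n6,n7}: {n0,n1,n3,n4} ∩ {n0,n1,n6} ∩ {n0,n1,n3,n5,n7} = {n0,n1}; idom=n1
  n9: preds {n2,n4,n6,n7,n8}: {n0,n1,n2} ∩ {n0,n1,n3,n4} ∩ {n0,n1,n6} ∩ {n0,n1,n3,n5,n7} ∩ {n0,n1,n8} = {n0,n1}; idom=n1

Frontier:
  n1←n0: walk · to n0
  n1←n6: walk n6→n1 to n0
  n6←n2: walk n2 to n1
  n6←n5: walk n5→n3 to n1
  n8←n4: walk n4→n3 to n1
  n8←n6: walk n6 to n1
  n8←n7: walk n7→n5→n3 to n1
  n9←n2: walk n2 to n1
  n9←n4: walk n4→n3 to n1
  n9←n6: walk n6 to n1
  n9←n7: walk n7→n5→n3 to n1
  n9←n8: walk n8 to n1
  n0 → ∅
  n1 → {n1}
  n2 → {n6,n9}
  n3 → {n6,n8,n9}
  n4 → {n8,n9}
  n5 → {n6,n8,n9}
  n6 → {n1,n8,n9}
  n7 → {n8,n9}
  n8 → {n9}
  n9 → ∅

DF(n1) = ["n1"]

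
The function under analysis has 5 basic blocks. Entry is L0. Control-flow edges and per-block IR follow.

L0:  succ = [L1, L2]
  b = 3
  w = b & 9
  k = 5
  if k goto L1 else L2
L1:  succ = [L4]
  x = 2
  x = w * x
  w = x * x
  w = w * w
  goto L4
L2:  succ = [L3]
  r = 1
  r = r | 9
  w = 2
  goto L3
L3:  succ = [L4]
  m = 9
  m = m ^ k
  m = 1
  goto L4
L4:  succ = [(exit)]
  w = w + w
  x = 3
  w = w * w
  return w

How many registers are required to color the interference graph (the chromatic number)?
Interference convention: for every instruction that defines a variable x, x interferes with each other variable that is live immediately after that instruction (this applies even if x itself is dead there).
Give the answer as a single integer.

Answer: 3

Working:
def/use:
  L0 def {b,k,w} use ∅
  L1 def {w,x} use {w}
  L2 def {r,w} use ∅
  L3 def {m} use {k}
  L4 def {w,x} use {w}

Backward fixpoint:
  L0 li=∅ lo={k,w}
  L1 li={w} lo={w}
  L2 li={k} lo={k,w}
  L3 li={k,w} lo={w}
  L4 li={w} lo=∅

Interfere edges:
  b↔∅
  k↔{m,r,w}
  m↔{k,w}
  r↔{k}
  w↔{k,m,x}
  x↔{w}

Registers:
  clique {k,m,w} ⇒ need ≥ 3
  3-colouring: R0={b,k,x}  R1={r,w}  R2={m}
  χ = 3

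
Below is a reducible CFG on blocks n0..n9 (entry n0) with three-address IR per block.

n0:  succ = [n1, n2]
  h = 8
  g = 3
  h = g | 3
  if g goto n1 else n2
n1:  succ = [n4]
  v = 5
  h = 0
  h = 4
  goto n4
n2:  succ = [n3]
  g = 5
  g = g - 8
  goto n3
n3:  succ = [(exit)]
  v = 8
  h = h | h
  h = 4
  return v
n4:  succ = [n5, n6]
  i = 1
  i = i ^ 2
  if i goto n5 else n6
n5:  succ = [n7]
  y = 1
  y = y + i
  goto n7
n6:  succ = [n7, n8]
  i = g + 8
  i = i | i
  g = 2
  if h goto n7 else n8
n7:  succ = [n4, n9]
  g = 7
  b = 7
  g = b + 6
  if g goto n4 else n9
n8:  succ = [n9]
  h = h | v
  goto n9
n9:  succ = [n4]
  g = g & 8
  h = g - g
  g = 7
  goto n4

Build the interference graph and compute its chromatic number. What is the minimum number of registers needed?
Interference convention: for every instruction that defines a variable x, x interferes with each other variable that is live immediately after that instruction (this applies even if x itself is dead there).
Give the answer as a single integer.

Answer: 4

Working:
def/use:
  n0: {g,h} / ∅
  n1: {h,v} / ∅
  n2: {g} / ∅
  n3: {h,v} / {h}
  n4: {i} / ∅
  n5: {y} / {i}
  n6: {g,i} / {g,h}
  n7: {b,g} / ∅
  n8: {h} / {h,v}
  n9: {g,h} / {g}

Liveness:
  live n0: ∅→{g,h}
  live n1: {g}→{g,h,v}
  live n2: {h}→{h}
  live n3: {h}→∅
  live n4: {g,h,v}→{g,h,i,v}
  live n5: {h,i,v}→{h,v}
  live n6: {g,h,v}→{g,h,v}
  live n7: {h,v}→{g,h,v}
  live n8: {g,h,v}→{g,v}
  live n9: {g,v}→{g,h,v}

Conflict graph:
  b↔{h,v}
  g↔{h,i,v}
  h↔{b,g,i,v,y}
  i↔{g,h,v,y}
  v↔{b,g,h,i,y}
  y↔{h,i,v}

Chromatic number:
  {g,h,i,v} pairwise interfere (4-clique) ⇒ χ ≥ 4
  assign b→R2 g→R3 h→R0 i→R2 v→R1 y→R3 — no edge inside a register ⇒ χ ≤ 4
  χ = 4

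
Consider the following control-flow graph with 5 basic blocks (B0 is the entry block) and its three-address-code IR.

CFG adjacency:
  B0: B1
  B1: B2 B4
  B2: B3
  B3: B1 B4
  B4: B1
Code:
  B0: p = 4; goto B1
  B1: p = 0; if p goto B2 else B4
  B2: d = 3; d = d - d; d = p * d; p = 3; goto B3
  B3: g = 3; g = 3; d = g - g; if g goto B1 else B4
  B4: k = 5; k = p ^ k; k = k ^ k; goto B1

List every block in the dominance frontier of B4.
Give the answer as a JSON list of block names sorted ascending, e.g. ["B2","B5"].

idom tree: B1←B0 B2←B1 B3←B2 B4←B1
Dom at joins:
  B1: preds {B0,B3,B4}: {B0} ∩ {B0,B1,B2,B3} ∩ {B0,B1,B4} = {B0}; idom=B0
  B4: preds {B1,B3}: {B0,B1} ∩ {B0,B1,B2,B3} = {B0,B1}; idom=B1

DF walk-up:
  B1←B0: walk · to B0
  B1←B3: walk B3→B2→B1 to B0
  B1←B4: walk B4→B1 to B0
  B4←B1: walk · to B1
  B4←B3: walk B3→B2 to B1
  B0: DF=∅
  B1: DF={B1}
  B2: DF={B1,B4}
  B3: DF={B1,B4}
  B4: DF={B1}

DF(B4) = ["B1"]

Answer: ["B1"]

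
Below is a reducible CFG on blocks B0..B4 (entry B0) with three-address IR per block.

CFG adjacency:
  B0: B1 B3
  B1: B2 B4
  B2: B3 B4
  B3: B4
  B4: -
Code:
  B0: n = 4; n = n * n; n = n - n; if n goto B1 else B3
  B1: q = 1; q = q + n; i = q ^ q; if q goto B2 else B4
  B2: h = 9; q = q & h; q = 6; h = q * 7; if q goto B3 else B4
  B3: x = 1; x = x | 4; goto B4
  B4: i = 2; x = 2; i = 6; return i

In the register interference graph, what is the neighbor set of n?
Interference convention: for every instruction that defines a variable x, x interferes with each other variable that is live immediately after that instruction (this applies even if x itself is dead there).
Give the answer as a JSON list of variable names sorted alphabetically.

Block summaries:
  B0: {n} / ∅
  B1: {i,q} / {n}
  B2: {h,q} / {q}
  B3: {x} / ∅
  B4: {i,x} / ∅

Liveness:
  B0: in=∅ out={n}
  B1: in={n} out={q}
  B2: in={q} out=∅
  B3: in=∅ out=∅
  B4: in=∅ out=∅

Interfere edges:
  h — {q}
  i — {q}
  n — {q}
  q — {h,i,n}
  x — ∅

N(n) = ["q"]

Answer: ["q"]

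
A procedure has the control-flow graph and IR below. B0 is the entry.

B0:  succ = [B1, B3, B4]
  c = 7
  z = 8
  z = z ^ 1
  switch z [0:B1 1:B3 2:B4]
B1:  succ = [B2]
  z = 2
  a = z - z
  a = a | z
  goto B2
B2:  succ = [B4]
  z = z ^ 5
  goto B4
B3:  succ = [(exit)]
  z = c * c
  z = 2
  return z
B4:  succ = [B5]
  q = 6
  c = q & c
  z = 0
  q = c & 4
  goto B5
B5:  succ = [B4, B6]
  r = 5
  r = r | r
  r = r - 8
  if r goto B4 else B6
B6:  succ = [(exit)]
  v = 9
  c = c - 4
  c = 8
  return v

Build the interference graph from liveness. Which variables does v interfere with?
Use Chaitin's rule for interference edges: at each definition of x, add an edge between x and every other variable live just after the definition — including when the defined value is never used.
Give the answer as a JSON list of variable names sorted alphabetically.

Per-block:
  B0 def {c,z} use ∅
  B1 def {a,z} use ∅
  B2 def {z} use {z}
  B3 def {z} use {c}
  B4 def {c,q,z} use {c}
  B5 def {r} use ∅
  B6 def {c,v} use {c}

Liveness:
  live B0: ∅→{c}
  live B1: {c}→{c,z}
  live B2: {c,z}→{c}
  live B3: {c}→∅
  live B4: {c}→{c}
  live B5: {c}→{c}
  live B6: {c}→∅

Interference:
  a: {c,z}
  c: {a,q,r,v,z}
  q: {c}
  r: {c}
  v: {c}
  z: {a,c}

N(v) = ["c"]

Answer: ["c"]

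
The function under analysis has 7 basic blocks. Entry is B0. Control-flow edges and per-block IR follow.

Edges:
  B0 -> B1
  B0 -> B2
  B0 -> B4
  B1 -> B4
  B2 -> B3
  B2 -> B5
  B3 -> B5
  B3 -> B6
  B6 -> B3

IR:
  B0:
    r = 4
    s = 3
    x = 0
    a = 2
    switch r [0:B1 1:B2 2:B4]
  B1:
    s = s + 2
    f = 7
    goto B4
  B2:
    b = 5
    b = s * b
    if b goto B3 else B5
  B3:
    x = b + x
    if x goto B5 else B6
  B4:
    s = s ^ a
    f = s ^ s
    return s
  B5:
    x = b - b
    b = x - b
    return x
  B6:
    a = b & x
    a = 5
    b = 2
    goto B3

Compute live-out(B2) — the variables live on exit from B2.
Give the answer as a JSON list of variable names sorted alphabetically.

Answer: ["b", "x"]

Derivation:
def/use:
  B0: def={a,r,s,x} ue=∅
  B1: def={f,s} ue={s}
  B2: def={b} ue={s}
  B3: def={x} ue={b,x}
  B4: def={f,s} ue={a,s}
  B5: def={b,x} ue={b}
  B6: def={a,b} ue={b,x}

Backward fixpoint:
  B0: in=∅ out={a,s,x}
  B1: in={a,s} out={a,s}
  B2: in={s,x} out={b,x}
  B3: in={b,x} out={b,x}
  B4: in={a,s} out=∅
  B5: in={b} out=∅
  B6: in={b,x} out={b,x}

live-out(B2) = ["b", "x"]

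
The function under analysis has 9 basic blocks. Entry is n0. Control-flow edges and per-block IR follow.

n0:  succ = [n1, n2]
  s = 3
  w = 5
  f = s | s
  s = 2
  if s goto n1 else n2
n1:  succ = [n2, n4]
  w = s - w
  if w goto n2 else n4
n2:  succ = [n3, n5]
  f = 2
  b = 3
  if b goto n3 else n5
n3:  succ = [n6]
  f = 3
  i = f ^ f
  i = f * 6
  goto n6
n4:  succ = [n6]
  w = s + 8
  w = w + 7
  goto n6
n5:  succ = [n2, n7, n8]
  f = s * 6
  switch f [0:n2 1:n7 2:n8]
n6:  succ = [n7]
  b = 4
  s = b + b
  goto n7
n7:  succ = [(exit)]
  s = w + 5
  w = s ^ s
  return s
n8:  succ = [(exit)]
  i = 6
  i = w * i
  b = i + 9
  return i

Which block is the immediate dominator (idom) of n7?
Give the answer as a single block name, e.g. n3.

Answer: n0

Derivation:
idom tree: n1←n0 n2←n0 n3←n2 n4←n1 n5←n2 n6←n0 n7←n0 n8←n5
Dom∩ at merges:
  n2: preds {n0,n1,n5}: {n0} ∩ {n0,n1} ∩ {n0,n2,n5} = {n0}; idom=n0
  n6: preds {n3,n4}: {n0,n2,n3} ∩ {n0,n1,n4} = {n0}; idom=n0
  n7: preds {n5,n6}: {n0,n2,n5} ∩ {n0,n6} = {n0}; idom=n0

idom(n7) = n0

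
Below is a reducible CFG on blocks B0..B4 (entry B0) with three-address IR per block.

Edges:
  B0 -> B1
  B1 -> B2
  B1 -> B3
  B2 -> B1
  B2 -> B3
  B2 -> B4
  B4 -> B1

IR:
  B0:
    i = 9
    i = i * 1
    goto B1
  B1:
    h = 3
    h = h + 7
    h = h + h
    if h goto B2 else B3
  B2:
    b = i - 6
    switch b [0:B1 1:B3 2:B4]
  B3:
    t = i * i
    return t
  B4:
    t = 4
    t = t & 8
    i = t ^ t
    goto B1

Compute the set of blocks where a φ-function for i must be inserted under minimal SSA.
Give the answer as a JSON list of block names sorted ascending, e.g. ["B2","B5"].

Answer: ["B1"]

Analysis:
idom tree: B1←B0 B2←B1 B3←B1 B4←B2
Dom∩ at merges:
  B1: preds {B0,B2,B4}: {B0} ∩ {B0,B1,B2} ∩ {B0,B1,B2,B4} = {B0}; idom=B0
  B3: preds {B1,B2}: {B0,B1} ∩ {B0,B1,B2} = {B0,B1}; idom=B1

DF derivation:
  B1←B0: walk · to B0
  B1←B2: walk B2→B1 to B0
  B1←B4: walk B4→B2→B1 to B0
  B3←B1: walk · to B1
  B3←B2: walk B2 to B1
  DF(B0)=∅
  DF(B1)={B1}
  DF(B2)={B1,B3}
  DF(B3)=∅
  DF(B4)={B1}

φ for i: defs {B0,B4}
  DF⁺ = {B1}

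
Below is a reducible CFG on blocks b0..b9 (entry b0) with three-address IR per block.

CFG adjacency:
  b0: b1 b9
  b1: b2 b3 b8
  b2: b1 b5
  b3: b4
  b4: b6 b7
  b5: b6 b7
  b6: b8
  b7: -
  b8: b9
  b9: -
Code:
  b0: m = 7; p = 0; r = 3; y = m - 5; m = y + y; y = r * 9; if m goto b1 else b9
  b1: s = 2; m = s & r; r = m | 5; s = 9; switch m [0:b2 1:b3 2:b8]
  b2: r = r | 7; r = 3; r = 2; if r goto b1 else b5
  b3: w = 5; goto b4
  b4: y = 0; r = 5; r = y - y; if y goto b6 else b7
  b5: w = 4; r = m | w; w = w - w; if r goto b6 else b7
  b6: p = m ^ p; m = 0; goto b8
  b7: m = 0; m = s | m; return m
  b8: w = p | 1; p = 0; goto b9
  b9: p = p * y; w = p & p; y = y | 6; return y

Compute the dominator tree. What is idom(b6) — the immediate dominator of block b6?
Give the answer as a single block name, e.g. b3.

Answer: b1

Working:
idom tree: b1←b0 b2←b1 b3←b1 b4←b3 b5←b2 b6←b1 b7←b1 b8←b1 b9←b0
Join-block Dom:
  b1: preds {b0,b2}: {b0} ∩ {b0,b1,b2} = {b0}; idom=b0
  b6: preds {b4,b5}: {b0,b1,b3,b4} ∩ {b0,b1,b2,b5} = {b0,b1}; idom=b1
  b7: preds {b4,b5}: {b0,b1,b3,b4} ∩ {b0,b1,b2,b5} = {b0,b1}; idom=b1
  b8: preds {b1,b6}: {b0,b1} ∩ {b0,b1,b6} = {b0,b1}; idom=b1
  b9: preds {b0,b8}: {b0} ∩ {b0,b1,b8} = {b0}; idom=b0

idom(b6) = b1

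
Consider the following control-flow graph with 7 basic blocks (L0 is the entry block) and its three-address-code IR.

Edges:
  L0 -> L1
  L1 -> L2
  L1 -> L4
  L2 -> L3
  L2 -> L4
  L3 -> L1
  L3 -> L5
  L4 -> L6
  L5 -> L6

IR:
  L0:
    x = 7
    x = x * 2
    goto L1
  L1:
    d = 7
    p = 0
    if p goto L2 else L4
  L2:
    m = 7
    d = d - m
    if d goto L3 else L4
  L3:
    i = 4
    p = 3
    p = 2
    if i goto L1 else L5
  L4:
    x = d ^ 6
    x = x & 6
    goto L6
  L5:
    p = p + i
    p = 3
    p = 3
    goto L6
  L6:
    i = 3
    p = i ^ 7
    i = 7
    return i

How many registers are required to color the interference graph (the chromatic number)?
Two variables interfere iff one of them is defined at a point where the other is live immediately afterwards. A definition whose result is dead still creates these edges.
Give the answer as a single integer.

Answer: 2

Working:
Block summaries:
  L0 def {x} use ∅
  L1 def {d,p} use ∅
  L2 def {d,m} use {d}
  L3 def {i,p} use ∅
  L4 def {x} use {d}
  L5 def {p} use {i,p}
  L6 def {i,p} use ∅

Live sets:
  live L0: ∅→∅
  live L1: ∅→{d}
  live L2: {d}→{d}
  live L3: ∅→{i,p}
  live L4: {d}→∅
  live L5: {i,p}→∅
  live L6: ∅→∅

Conflict graph:
  d: {m,p}
  i: {p}
  m: {d}
  p: {d,i}
  x: ∅

Colouring:
  clique {d,m} ⇒ need ≥ 2
  assign d→R0 i→R0 m→R1 p→R1 x→R0 — no edge inside a register ⇒ χ ≤ 2
  χ = 2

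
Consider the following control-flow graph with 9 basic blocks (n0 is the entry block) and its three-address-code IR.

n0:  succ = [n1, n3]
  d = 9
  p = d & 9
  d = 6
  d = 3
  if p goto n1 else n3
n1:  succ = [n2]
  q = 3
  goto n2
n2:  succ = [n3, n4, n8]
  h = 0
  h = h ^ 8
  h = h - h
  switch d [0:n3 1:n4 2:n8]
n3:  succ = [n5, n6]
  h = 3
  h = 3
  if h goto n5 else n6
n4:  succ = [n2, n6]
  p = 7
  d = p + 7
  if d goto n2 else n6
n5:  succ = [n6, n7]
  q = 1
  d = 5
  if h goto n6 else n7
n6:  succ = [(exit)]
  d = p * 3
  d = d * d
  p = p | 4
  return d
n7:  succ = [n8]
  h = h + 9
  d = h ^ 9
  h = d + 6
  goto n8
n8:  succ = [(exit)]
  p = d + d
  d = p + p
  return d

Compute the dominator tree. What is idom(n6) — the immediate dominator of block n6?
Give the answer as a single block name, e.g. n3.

idom tree: n1←n0 n2←n1 n3←n0 n4←n2 n5←n3 n6←n0 n7←n5 n8←n0
Join-block Dom:
  n2: preds {n1,n4}: {n0,n1} ∩ {n0,n1,n2,n4} = {n0,n1}; idom=n1
  n3: preds {n0,n2}: {n0} ∩ {n0,n1,n2} = {n0}; idom=n0
  n6: preds {n3,n4,n5}: {n0,n3} ∩ {n0,n1,n2,n4} ∩ {n0,n3,n5} = {n0}; idom=n0
  n8: preds {n2,n7}: {n0,n1,n2} ∩ {n0,n3,n5,n7} = {n0}; idom=n0

idom(n6) = n0

Answer: n0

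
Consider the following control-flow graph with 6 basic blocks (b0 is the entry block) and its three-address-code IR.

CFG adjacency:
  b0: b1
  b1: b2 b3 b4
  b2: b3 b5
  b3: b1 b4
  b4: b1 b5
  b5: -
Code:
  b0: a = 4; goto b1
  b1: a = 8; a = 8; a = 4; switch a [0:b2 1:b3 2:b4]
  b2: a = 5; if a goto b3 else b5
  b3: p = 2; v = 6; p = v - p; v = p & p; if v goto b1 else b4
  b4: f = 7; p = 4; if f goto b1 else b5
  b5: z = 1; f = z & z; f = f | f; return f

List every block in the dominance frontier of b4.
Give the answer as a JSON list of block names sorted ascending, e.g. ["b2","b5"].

Answer: ["b1", "b5"]

Derivation:
idom tree: b1←b0 b2←b1 b3←b1 b4←b1 b5←b1
Join-block Dom:
  b1: preds {b0,b3,b4}: {b0} ∩ {b0,b1,b3} ∩ {b0,b1,b4} = {b0}; idom=b0
  b3: preds {b1,b2}: {b0,b1} ∩ {b0,b1,b2} = {b0,b1}; idom=b1
  b4: preds {b1,b3}: {b0,b1} ∩ {b0,b1,b3} = {b0,b1}; idom=b1
  b5: preds {b2,b4}: {b0,b1,b2} ∩ {b0,b1,b4} = {b0,b1}; idom=b1

Frontier:
  b1←b0: walk · to b0
  b1←b3: walk b3→b1 to b0
  b1←b4: walk b4→b1 to b0
  b3←b1: walk · to b1
  b3←b2: walk b2 to b1
  b4←b1: walk · to b1
  b4←b3: walk b3 to b1
  b5←b2: walk b2 to b1
  b5←b4: walk b4 to b1
  DF(b0)=∅
  DF(b1)={b1}
  DF(b2)={b3,b5}
  DF(b3)={b1,b4}
  DF(b4)={b1,b5}
  DF(b5)=∅

DF(b4) = ["b1", "b5"]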